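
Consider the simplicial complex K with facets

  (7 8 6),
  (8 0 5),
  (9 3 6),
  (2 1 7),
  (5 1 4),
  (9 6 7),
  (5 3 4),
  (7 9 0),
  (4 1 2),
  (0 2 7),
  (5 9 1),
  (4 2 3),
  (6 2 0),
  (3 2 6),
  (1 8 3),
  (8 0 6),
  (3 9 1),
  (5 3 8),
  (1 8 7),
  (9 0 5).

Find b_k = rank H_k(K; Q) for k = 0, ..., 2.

b_0 = 1, b_1 = 1, b_2 = 0.

We work with the vertex ordering 0 < 1 < 2 < 3 < 4 < 5 < 6 < 7 < 8 < 9. The simplices of K, each written with vertices in increasing order, are:

  0-simplices (10): [0], [1], [2], [3], [4], [5], [6], [7], [8], [9]
  1-simplices (30): (30 of them)
  2-simplices (20): (20 of them)

so the chain groups are C_0 ≅ Z^10, C_1 ≅ Z^30, C_2 ≅ Z^20.

∂_1: C_1 → C_0 is given by ∂[p,q] = [q] − [p].
The resulting 10×30 matrix has rank 9, and its Smith normal form has invariant factors (1,1,1,1,1,1,1,1,1).

The boundary map ∂_2: C_2 → C_1 sends each 2-simplex [p,q,r] to [q,r] − [p,r] + [p,q]. For instance
  ∂[1,3,9] = [3,9] − [1,9] + [1,3],
  ∂[0,5,8] = [5,8] − [0,8] + [0,5].
The resulting 30×20 matrix has rank 20, and its Smith normal form has invariant factors (1,1,1,1,1,1,1,1,1,1,1,1,1,1,1,1,1,1,1,2).

From H_k ≅ ker(∂_k) / im(∂_{k+1}) we obtain:

  H_0: rank C_0 − rank ∂_1 = 10 − 9 = 1, and the invariant factors of ∂_1 are all 1, so H_0 = Z.
  H_1: rank ker ∂_1 − rank ∂_2 = (30 − 9) − 20 = 1, and ∂_2 has invariant factor 2 > 1, so H_1 = Z ⊕ Z_2.
  H_2: rank ker ∂_2 − rank ∂_3 = (20 − 20) − 0 = 0, and there is no ∂_3, so H_2 = 0.

Hence the Betti numbers are b_0 = 1, b_1 = 1, b_2 = 0.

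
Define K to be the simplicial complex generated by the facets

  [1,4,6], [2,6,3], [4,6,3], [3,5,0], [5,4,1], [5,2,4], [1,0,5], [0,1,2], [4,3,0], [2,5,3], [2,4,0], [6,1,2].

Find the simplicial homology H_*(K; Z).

Take the total order 0 < 1 < 2 < 3 < 4 < 5 < 6 on the vertex set. Then K (dimension 2) consists of the simplices:

  0-simplices (7): [0], [1], [2], [3], [4], [5], [6]
  1-simplices (18): [0,1], [0,2], [0,3], [0,4], [0,5], [1,2], [1,4], [1,5], [1,6], [2,3], [2,4], [2,5], [2,6], [3,4], [3,5], [3,6], [4,5], [4,6]
  2-simplices (12): [0,1,2], [0,1,5], [0,2,4], [0,3,4], [0,3,5], [1,2,6], [1,4,5], [1,4,6], [2,3,5], [2,3,6], [2,4,5], [3,4,6]

so the chain groups are C_0 ≅ Z^7, C_1 ≅ Z^18, C_2 ≅ Z^12.

The boundary map ∂_1: C_1 → C_0 maps an edge to its endpoints' difference, ∂[p,q] = q − p.
This gives a 7×18 integer matrix of rank 6; reducing to Smith normal form yields diagonal entries (1,1,1,1,1,1).

The boundary map ∂_2: C_2 → C_1 sends each 2-simplex [p,q,r] to [q,r] − [p,r] + [p,q]. For instance
  ∂[0,1,2] = [1,2] − [0,2] + [0,1],
  ∂[1,2,6] = [2,6] − [1,6] + [1,2].
This gives a 18×12 integer matrix of rank 12; reducing to Smith normal form yields diagonal entries (1,1,1,1,1,1,1,1,1,1,1,2).

Reading off H_k = ker ∂_k / im ∂_{k+1}:

  H_0: rank C_0 − rank ∂_1 = 7 − 6 = 1, and the invariant factors of ∂_1 are all 1, so H_0 = Z.
  H_1: rank ker ∂_1 − rank ∂_2 = (18 − 6) − 12 = 0, and ∂_2 has invariant factor 2 > 1, so H_1 = Z/2.
  H_2: rank ker ∂_2 − rank ∂_3 = (12 − 12) − 0 = 0, and there is no ∂_3, so H_2 = 0.

H_0 ≅ Z,  H_1 ≅ Z/2,  H_2 = 0.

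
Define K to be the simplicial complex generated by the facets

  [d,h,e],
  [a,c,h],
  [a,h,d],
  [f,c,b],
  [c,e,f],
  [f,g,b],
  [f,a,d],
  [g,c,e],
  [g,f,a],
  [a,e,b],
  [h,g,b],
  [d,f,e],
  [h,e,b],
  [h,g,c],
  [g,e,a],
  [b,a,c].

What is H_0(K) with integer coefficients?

We work with the vertex ordering a < b < c < d < e < f < g < h. The simplices of K, each written with vertices in increasing order, are:

  0-simplices (8): a, b, c, d, e, f, g, h
  1-simplices (24): ab, ac, ad, ae, af, ag, ah, bc, be, bf, bg, bh, ce, cf, cg, ch, de, df, dh, ef, eg, eh, fg, gh
  2-simplices (16): abc, abe, ach, adf, adh, aeg, afg, bcf, beh, bfg, bgh, cef, ceg, cgh, def, deh

giving chain groups C_0 ≅ Z^8, C_1 ≅ Z^24, C_2 ≅ Z^16.

Boundary ∂_1: C_1 → C_0 is given by ∂[p,q] = [q] − [p].
The resulting 8×24 matrix has rank 7, and its Smith normal form has invariant factors (1,1,1,1,1,1,1).

Boundary ∂_2: C_2 → C_1 maps a triangle to the signed sum of its edges. For instance
  ∂bgh = gh − bh + bg,
  ∂beh = eh − bh + be.
The 24×16 boundary matrix has rank 15 and Smith normal form diag(1,1,1,1,1,1,1,1,1,1,1,1,1,1,1).

Now H_k = ker ∂_k / im ∂_{k+1}, so:

  H_0: rank C_0 − rank ∂_1 = 8 − 7 = 1, and the invariant factors of ∂_1 are all 1, so H_0 ≅ Z.

H_0 = Z.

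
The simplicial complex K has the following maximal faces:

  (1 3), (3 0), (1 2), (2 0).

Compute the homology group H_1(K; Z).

H_1 ≅ Z.

Order the vertices as 0 < 1 < 2 < 3. Listing each simplex with vertices in this order, K has dimension 1 with simplices:

  0-simplices (4): [0], [1], [2], [3]
  1-simplices (4): [0,2], [0,3], [1,2], [1,3]

so the chain groups are C_0 ≅ Z^4, C_1 ≅ Z^4.

∂_1: C_1 → C_0 is given by ∂[p,q] = [q] − [p]. For instance
  ∂[1,3] = [3] − [1].
This gives a 4×4 integer matrix of rank 3; reducing to Smith normal form yields diagonal entries (1,1,1).

Computing H_k = (kernel of ∂_k) / (image of ∂_{k+1}):

  H_1: rank ker ∂_1 − rank ∂_2 = (4 − 3) − 0 = 1, and there is no ∂_2, so H_1 = Z.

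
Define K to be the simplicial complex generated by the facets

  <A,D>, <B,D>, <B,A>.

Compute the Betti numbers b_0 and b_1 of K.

b_0 = 1, b_1 = 1.

Take the total order A < B < D on the vertex set. Then K (dimension 1) consists of the simplices:

  0-simplices (3): A, B, D
  1-simplices (3): AB, AD, BD

giving chain groups C_0 ≅ Z^3, C_1 ≅ Z^3.

∂_1: C_1 → C_0 is given by ∂[p,q] = [q] − [p]. For instance
  ∂AB = B − A.
The resulting 3×3 matrix has rank 2, and its Smith normal form has invariant factors (1,1).

Reading off H_k = ker ∂_k / im ∂_{k+1}:

  H_0: rank C_0 − rank ∂_1 = 3 − 2 = 1, and the invariant factors of ∂_1 are all 1, so H_0 ≅ Z.
  H_1: rank ker ∂_1 − rank ∂_2 = (3 − 2) − 0 = 1, and there is no ∂_2, so H_1 ≅ Z.

As a check, the Euler characteristic is 3 − 3 = 0, which agrees with 1 − 1 = 0.

Hence the Betti numbers are b_0 = 1, b_1 = 1.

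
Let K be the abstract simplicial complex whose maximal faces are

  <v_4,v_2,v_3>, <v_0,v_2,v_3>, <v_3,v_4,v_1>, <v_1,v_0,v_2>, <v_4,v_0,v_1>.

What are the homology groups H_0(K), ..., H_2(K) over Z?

Fix the vertex order v_0 < v_1 < v_2 < v_3 < v_4 and write every simplex with vertices in increasing order. Then dim K = 2 and the simplices of K are:

  0-simplices (5): [v_0], [v_1], [v_2], [v_3], [v_4]
  1-simplices (10): [v_0,v_1], [v_0,v_2], [v_0,v_3], [v_0,v_4], [v_1,v_2], [v_1,v_3], [v_1,v_4], [v_2,v_3], [v_2,v_4], [v_3,v_4]
  2-simplices (5): [v_0,v_1,v_2], [v_0,v_1,v_4], [v_0,v_2,v_3], [v_1,v_3,v_4], [v_2,v_3,v_4]

giving chain groups C_0 ≅ Z^5, C_1 ≅ Z^10, C_2 ≅ Z^5.

∂_1: C_1 → C_0 sends each edge [p,q] (with p < q) to q − p. For instance
  ∂[v_0,v_1] = [v_1] − [v_0].
The 5×10 boundary matrix has rank 4 and Smith normal form diag(1,1,1,1).

Boundary ∂_2: C_2 → C_1 sends each 2-simplex [p,q,r] to [q,r] − [p,r] + [p,q]. For instance
  ∂[v_2,v_3,v_4] = [v_3,v_4] − [v_2,v_4] + [v_2,v_3],
  ∂[v_1,v_3,v_4] = [v_3,v_4] − [v_1,v_4] + [v_1,v_3].
This gives a 10×5 integer matrix of rank 5; reducing to Smith normal form yields diagonal entries (1,1,1,1,1).

Reading off H_k = ker ∂_k / im ∂_{k+1}:

  H_0: rank C_0 − rank ∂_1 = 5 − 4 = 1, and the invariant factors of ∂_1 are all 1, so H_0 = Z.
  H_1: rank ker ∂_1 − rank ∂_2 = (10 − 4) − 5 = 1, and the invariant factors of ∂_2 are all 1, so H_1 = Z.
  H_2: rank ker ∂_2 − rank ∂_3 = (5 − 5) − 0 = 0, and there is no ∂_3, so H_2 = 0.

H_0 = Z,  H_1 = Z,  H_2 = 0.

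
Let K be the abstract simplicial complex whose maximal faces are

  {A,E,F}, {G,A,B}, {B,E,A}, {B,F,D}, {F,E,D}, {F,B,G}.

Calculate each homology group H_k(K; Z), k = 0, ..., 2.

H_0 ≅ Z,  H_1 ≅ Z,  H_2 = 0.

Take the total order A < B < D < E < F < G on the vertex set. Then K (dimension 2) consists of the simplices:

  0-simplices (6): A, B, D, E, F, G
  1-simplices (12): AB, AE, AF, AG, BD, BE, BF, BG, DE, DF, EF, FG
  2-simplices (6): ABE, ABG, AEF, BDF, BFG, DEF

so the chain groups are C_0 ≅ Z^6, C_1 ≅ Z^12, C_2 ≅ Z^6.

The boundary map ∂_1: C_1 → C_0 sends each edge [p,q] (with p < q) to q − p. For instance
  ∂AE = E − A.
As a 6×12 matrix over Z this has rank 5, with invariant factors (1,1,1,1,1).

The boundary map ∂_2: C_2 → C_1 acts by ∂[p,q,r] = [q,r] − [p,r] + [p,q]. For instance
  ∂BFG = FG − BG + BF,
  ∂BDF = DF − BF + BD.
As a 12×6 matrix over Z this has rank 6, with invariant factors (1,1,1,1,1,1).

From H_k ≅ ker(∂_k) / im(∂_{k+1}) we obtain:

  H_0: rank C_0 − rank ∂_1 = 6 − 5 = 1, and the invariant factors of ∂_1 are all 1, so H_0 ≅ Z.
  H_1: rank ker ∂_1 − rank ∂_2 = (12 − 5) − 6 = 1, and the invariant factors of ∂_2 are all 1, so H_1 ≅ Z.
  H_2: rank ker ∂_2 − rank ∂_3 = (6 − 6) − 0 = 0, and there is no ∂_3, so H_2 ≅ 0.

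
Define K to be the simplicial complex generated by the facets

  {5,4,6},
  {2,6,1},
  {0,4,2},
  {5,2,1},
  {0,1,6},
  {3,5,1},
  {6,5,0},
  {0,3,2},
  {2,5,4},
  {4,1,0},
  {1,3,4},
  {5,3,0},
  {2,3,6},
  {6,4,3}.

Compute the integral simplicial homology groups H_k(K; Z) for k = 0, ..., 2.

H_0 = Z,  H_1 = Z^2,  H_2 = Z.

Order the vertices as 0 < 1 < 2 < 3 < 4 < 5 < 6. Listing each simplex with vertices in this order, K has dimension 2 with simplices:

  0-simplices (7): [0], [1], [2], [3], [4], [5], [6]
  1-simplices (21): [0,1], [0,2], [0,3], [0,4], [0,5], [0,6], [1,2], [1,3], [1,4], [1,5], [1,6], [2,3], [2,4], [2,5], [2,6], [3,4], [3,5], [3,6], [4,5], [4,6], [5,6]
  2-simplices (14): [0,1,4], [0,1,6], [0,2,3], [0,2,4], [0,3,5], [0,5,6], [1,2,5], [1,2,6], [1,3,4], [1,3,5], [2,3,6], [2,4,5], [3,4,6], [4,5,6]

giving chain groups C_0 ≅ Z^7, C_1 ≅ Z^21, C_2 ≅ Z^14.

∂_1: C_1 → C_0 sends each edge [p,q] (with p < q) to q − p. For instance
  ∂[2,5] = [5] − [2].
The 7×21 boundary matrix has rank 6 and Smith normal form diag(1,1,1,1,1,1).

The boundary map ∂_2: C_2 → C_1 maps a triangle to the signed sum of its edges. For instance
  ∂[0,1,6] = [1,6] − [0,6] + [0,1],
  ∂[1,2,6] = [2,6] − [1,6] + [1,2].
This gives a 21×14 integer matrix of rank 13; reducing to Smith normal form yields diagonal entries (1,1,1,1,1,1,1,1,1,1,1,1,1).

Now H_k = ker ∂_k / im ∂_{k+1}, so:

  H_0: rank C_0 − rank ∂_1 = 7 − 6 = 1, and the invariant factors of ∂_1 are all 1, so H_0 ≅ Z.
  H_1: rank ker ∂_1 − rank ∂_2 = (21 − 6) − 13 = 2, and the invariant factors of ∂_2 are all 1, so H_1 ≅ Z^2.
  H_2: rank ker ∂_2 − rank ∂_3 = (14 − 13) − 0 = 1, and there is no ∂_3, so H_2 ≅ Z.

As a check, the Euler characteristic is 7 − 21 + 14 = 0, which agrees with 1 − 2 + 1 = 0.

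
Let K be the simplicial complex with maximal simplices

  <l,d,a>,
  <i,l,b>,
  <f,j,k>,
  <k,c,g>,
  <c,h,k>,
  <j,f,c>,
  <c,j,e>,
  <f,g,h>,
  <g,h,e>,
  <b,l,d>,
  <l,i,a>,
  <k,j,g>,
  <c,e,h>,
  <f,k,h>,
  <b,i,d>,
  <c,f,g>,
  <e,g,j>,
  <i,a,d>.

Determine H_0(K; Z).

Fix the vertex order a < b < c < d < e < f < g < h < i < j < k < l and write every simplex with vertices in increasing order. Then dim K = 2 and the simplices of K are:

  0-simplices (12): a, b, c, d, e, f, g, h, i, j, k, l
  1-simplices (27): ad, ai, al, bd, bi, bl, ce, cf, cg, ch, cj, ck, di, dl, eg, eh, ej, fg, fh, fj, fk, gh, gj, gk, hk, il, jk
  2-simplices (18): adi, adl, ail, bdi, bdl, bil, ceh, cej, cfg, cfj, cgk, chk, egh, egj, fgh, fhk, fjk, gjk

Hence C_0 ≅ Z^12, C_1 ≅ Z^27, C_2 ≅ Z^18.

Boundary ∂_1: C_1 → C_0 is given by ∂[p,q] = [q] − [p]. For instance
  ∂gj = j − g.
The resulting 12×27 matrix has rank 10, and its Smith normal form has invariant factors (1,1,1,1,1,1,1,1,1,1).

∂_2: C_2 → C_1 acts by ∂[p,q,r] = [q,r] − [p,r] + [p,q]. For instance
  ∂adi = di − ai + ad,
  ∂bil = il − bl + bi.
This gives a 27×18 integer matrix of rank 17; reducing to Smith normal form yields diagonal entries (1,1,1,1,1,1,1,1,1,1,1,1,1,1,1,1,2).

Computing H_k = (kernel of ∂_k) / (image of ∂_{k+1}):

  H_0: rank C_0 − rank ∂_1 = 12 − 10 = 2, and the invariant factors of ∂_1 are all 1, so H_0 ≅ Z^2.

H_0 = Z^2.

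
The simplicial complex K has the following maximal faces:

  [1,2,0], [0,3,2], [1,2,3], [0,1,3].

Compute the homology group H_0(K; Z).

H_0 ≅ Z.

Order the vertices as 0 < 1 < 2 < 3. Listing each simplex with vertices in this order, K has dimension 2 with simplices:

  0-simplices (4): [0], [1], [2], [3]
  1-simplices (6): [0,1], [0,2], [0,3], [1,2], [1,3], [2,3]
  2-simplices (4): [0,1,2], [0,1,3], [0,2,3], [1,2,3]

Hence C_0 ≅ Z^4, C_1 ≅ Z^6, C_2 ≅ Z^4.

Boundary ∂_1: C_1 → C_0 is given by ∂[p,q] = [q] − [p].
The resulting 4×6 matrix has rank 3, and its Smith normal form has invariant factors (1,1,1).

∂_2: C_2 → C_1 sends each 2-simplex [p,q,r] to [q,r] − [p,r] + [p,q]. For instance
  ∂[0,2,3] = [2,3] − [0,3] + [0,2],
  ∂[0,1,3] = [1,3] − [0,3] + [0,1].
As a 6×4 matrix over Z this has rank 3, with invariant factors (1,1,1).

Reading off H_k = ker ∂_k / im ∂_{k+1}:

  H_0: rank C_0 − rank ∂_1 = 4 − 3 = 1, and the invariant factors of ∂_1 are all 1, so H_0 = Z.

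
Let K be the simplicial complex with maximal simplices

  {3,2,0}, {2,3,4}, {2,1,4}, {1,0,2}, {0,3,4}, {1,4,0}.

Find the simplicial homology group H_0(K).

H_0 = Z.

Fix the vertex order 0 < 1 < 2 < 3 < 4 and write every simplex with vertices in increasing order. Then dim K = 2 and the simplices of K are:

  0-simplices (5): [0], [1], [2], [3], [4]
  1-simplices (9): [0,1], [0,2], [0,3], [0,4], [1,2], [1,4], [2,3], [2,4], [3,4]
  2-simplices (6): [0,1,2], [0,1,4], [0,2,3], [0,3,4], [1,2,4], [2,3,4]

giving chain groups C_0 ≅ Z^5, C_1 ≅ Z^9, C_2 ≅ Z^6.

The boundary map ∂_1: C_1 → C_0 maps an edge to its endpoints' difference, ∂[p,q] = q − p. For instance
  ∂[0,2] = [2] − [0].
As a 5×9 matrix over Z this has rank 4, with invariant factors (1,1,1,1).

Boundary ∂_2: C_2 → C_1 maps a triangle to the signed sum of its edges. For instance
  ∂[2,3,4] = [3,4] − [2,4] + [2,3],
  ∂[0,1,4] = [1,4] − [0,4] + [0,1].
As a 9×6 matrix over Z this has rank 5, with invariant factors (1,1,1,1,1).

Reading off H_k = ker ∂_k / im ∂_{k+1}:

  H_0: rank C_0 − rank ∂_1 = 5 − 4 = 1, and the invariant factors of ∂_1 are all 1, so H_0 = Z.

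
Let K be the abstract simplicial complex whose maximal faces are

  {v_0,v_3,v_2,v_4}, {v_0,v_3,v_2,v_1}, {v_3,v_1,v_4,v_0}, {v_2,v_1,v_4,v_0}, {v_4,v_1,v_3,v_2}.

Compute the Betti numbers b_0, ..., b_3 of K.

b_0 = 1, b_1 = 0, b_2 = 0, b_3 = 1.

Fix the vertex order v_0 < v_1 < v_2 < v_3 < v_4 and write every simplex with vertices in increasing order. Then dim K = 3 and the simplices of K are:

  0-simplices (5): [v_0], [v_1], [v_2], [v_3], [v_4]
  1-simplices (10): [v_0,v_1], [v_0,v_2], [v_0,v_3], [v_0,v_4], [v_1,v_2], [v_1,v_3], [v_1,v_4], [v_2,v_3], [v_2,v_4], [v_3,v_4]
  2-simplices (10): [v_0,v_1,v_2], [v_0,v_1,v_3], [v_0,v_1,v_4], [v_0,v_2,v_3], [v_0,v_2,v_4], [v_0,v_3,v_4], [v_1,v_2,v_3], [v_1,v_2,v_4], [v_1,v_3,v_4], [v_2,v_3,v_4]
  3-simplices (5): [v_0,v_1,v_2,v_3], [v_0,v_1,v_2,v_4], [v_0,v_1,v_3,v_4], [v_0,v_2,v_3,v_4], [v_1,v_2,v_3,v_4]

Hence C_0 ≅ Z^5, C_1 ≅ Z^10, C_2 ≅ Z^10, C_3 ≅ Z^5.

Boundary ∂_1: C_1 → C_0 sends each edge [p,q] (with p < q) to q − p.
This gives a 5×10 integer matrix of rank 4; reducing to Smith normal form yields diagonal entries (1,1,1,1).

Boundary ∂_2: C_2 → C_1 acts by ∂[p,q,r] = [q,r] − [p,r] + [p,q]. For instance
  ∂[v_0,v_1,v_3] = [v_1,v_3] − [v_0,v_3] + [v_0,v_1],
  ∂[v_0,v_2,v_3] = [v_2,v_3] − [v_0,v_3] + [v_0,v_2].
The 10×10 boundary matrix has rank 6 and Smith normal form diag(1,1,1,1,1,1).

Boundary ∂_3: C_3 → C_2 sends each 3-simplex σ to the alternating sum Σ_i (−1)^i (σ with its i-th vertex removed). For instance
  ∂[v_0,v_1,v_2,v_3] = [v_1,v_2,v_3] − [v_0,v_2,v_3] + [v_0,v_1,v_3] − [v_0,v_1,v_2],
  ∂[v_1,v_2,v_3,v_4] = [v_2,v_3,v_4] − [v_1,v_3,v_4] + [v_1,v_2,v_4] − [v_1,v_2,v_3].
The resulting 10×5 matrix has rank 4, and its Smith normal form has invariant factors (1,1,1,1).

Now H_k = ker ∂_k / im ∂_{k+1}, so:

  H_0: rank C_0 − rank ∂_1 = 5 − 4 = 1, and the invariant factors of ∂_1 are all 1, so H_0 ≅ Z.
  H_1: rank ker ∂_1 − rank ∂_2 = (10 − 4) − 6 = 0, and the invariant factors of ∂_2 are all 1, so H_1 ≅ 0.
  H_2: rank ker ∂_2 − rank ∂_3 = (10 − 6) − 4 = 0, and the invariant factors of ∂_3 are all 1, so H_2 ≅ 0.
  H_3: rank ker ∂_3 − rank ∂_4 = (5 − 4) − 0 = 1, and there is no ∂_4, so H_3 ≅ Z.

(K is a triangulation of the 3-sphere S^3.)

Hence the Betti numbers are b_0 = 1, b_1 = 0, b_2 = 0, b_3 = 1.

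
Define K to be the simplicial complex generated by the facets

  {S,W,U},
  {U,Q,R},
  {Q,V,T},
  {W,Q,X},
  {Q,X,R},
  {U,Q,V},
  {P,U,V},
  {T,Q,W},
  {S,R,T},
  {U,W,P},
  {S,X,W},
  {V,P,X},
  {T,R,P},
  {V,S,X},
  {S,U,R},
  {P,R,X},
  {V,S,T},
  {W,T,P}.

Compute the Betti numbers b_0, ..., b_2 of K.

Fix the vertex order P < Q < R < S < T < U < V < W < X and write every simplex with vertices in increasing order. Then dim K = 2 and the simplices of K are:

  0-simplices (9): P, Q, R, S, T, U, V, W, X
  1-simplices (27): PR, PT, PU, PV, PW, PX, QR, QT, QU, QV, QW, QX, RS, RT, RU, RX, ST, SU, SV, SW, SX, TV, TW, UV, UW, VX, WX
  2-simplices (18): PRT, PRX, PTW, PUV, PUW, PVX, QRU, QRX, QTV, QTW, QUV, QWX, RST, RSU, STV, SUW, SVX, SWX

giving chain groups C_0 ≅ Z^9, C_1 ≅ Z^27, C_2 ≅ Z^18.

Boundary ∂_1: C_1 → C_0 sends each edge [p,q] (with p < q) to q − p. For instance
  ∂RS = S − R.
As a 9×27 matrix over Z this has rank 8, with invariant factors (1,1,1,1,1,1,1,1).

∂_2: C_2 → C_1 maps a triangle to the signed sum of its edges. For instance
  ∂RST = ST − RT + RS,
  ∂PRT = RT − PT + PR.
As a 27×18 matrix over Z this has rank 17, with invariant factors (1,1,1,1,1,1,1,1,1,1,1,1,1,1,1,1,1).

Computing H_k = (kernel of ∂_k) / (image of ∂_{k+1}):

  H_0: rank C_0 − rank ∂_1 = 9 − 8 = 1, and the invariant factors of ∂_1 are all 1, so H_0 = Z.
  H_1: rank ker ∂_1 − rank ∂_2 = (27 − 8) − 17 = 2, and the invariant factors of ∂_2 are all 1, so H_1 = Z^2.
  H_2: rank ker ∂_2 − rank ∂_3 = (18 − 17) − 0 = 1, and there is no ∂_3, so H_2 = Z.

(K is a triangulation of the torus T^2.)

Hence the Betti numbers are b_0 = 1, b_1 = 2, b_2 = 1.

b_0 = 1, b_1 = 2, b_2 = 1.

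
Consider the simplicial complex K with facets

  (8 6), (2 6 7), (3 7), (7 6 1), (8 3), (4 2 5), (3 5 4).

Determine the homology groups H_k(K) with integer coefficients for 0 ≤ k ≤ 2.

We work with the vertex ordering 1 < 2 < 3 < 4 < 5 < 6 < 7 < 8. The simplices of K, each written with vertices in increasing order, are:

  0-simplices (8): [1], [2], [3], [4], [5], [6], [7], [8]
  1-simplices (13): [1,6], [1,7], [2,4], [2,5], [2,6], [2,7], [3,4], [3,5], [3,7], [3,8], [4,5], [6,7], [6,8]
  2-simplices (4): [1,6,7], [2,4,5], [2,6,7], [3,4,5]

so the chain groups are C_0 ≅ Z^8, C_1 ≅ Z^13, C_2 ≅ Z^4.

Boundary ∂_1: C_1 → C_0 maps an edge to its endpoints' difference, ∂[p,q] = q − p. For instance
  ∂[6,8] = [8] − [6].
The resulting 8×13 matrix has rank 7, and its Smith normal form has invariant factors (1,1,1,1,1,1,1).

∂_2: C_2 → C_1 acts by ∂[p,q,r] = [q,r] − [p,r] + [p,q]. For instance
  ∂[2,6,7] = [6,7] − [2,7] + [2,6],
  ∂[3,4,5] = [4,5] − [3,5] + [3,4].
As a 13×4 matrix over Z this has rank 4, with invariant factors (1,1,1,1).

From H_k ≅ ker(∂_k) / im(∂_{k+1}) we obtain:

  H_0: rank C_0 − rank ∂_1 = 8 − 7 = 1, and the invariant factors of ∂_1 are all 1, so H_0 ≅ Z.
  H_1: rank ker ∂_1 − rank ∂_2 = (13 − 7) − 4 = 2, and the invariant factors of ∂_2 are all 1, so H_1 ≅ Z^2.
  H_2: rank ker ∂_2 − rank ∂_3 = (4 − 4) − 0 = 0, and there is no ∂_3, so H_2 ≅ 0.

As a check, the Euler characteristic is 8 − 13 + 4 = -1, which agrees with 1 − 2 + 0 = -1.

H_0 ≅ Z,  H_1 ≅ Z^2,  H_2 = 0.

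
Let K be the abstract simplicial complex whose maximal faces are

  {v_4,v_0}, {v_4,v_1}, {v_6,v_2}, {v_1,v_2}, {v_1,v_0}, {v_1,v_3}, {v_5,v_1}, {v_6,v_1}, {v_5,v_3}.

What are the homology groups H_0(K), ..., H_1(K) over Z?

We work with the vertex ordering v_0 < v_1 < v_2 < v_3 < v_4 < v_5 < v_6. The simplices of K, each written with vertices in increasing order, are:

  0-simplices (7): [v_0], [v_1], [v_2], [v_3], [v_4], [v_5], [v_6]
  1-simplices (9): [v_0,v_1], [v_0,v_4], [v_1,v_2], [v_1,v_3], [v_1,v_4], [v_1,v_5], [v_1,v_6], [v_2,v_6], [v_3,v_5]

giving chain groups C_0 ≅ Z^7, C_1 ≅ Z^9.

Boundary ∂_1: C_1 → C_0 is given by ∂[p,q] = [q] − [p]. For instance
  ∂[v_0,v_1] = [v_1] − [v_0].
The resulting 7×9 matrix has rank 6, and its Smith normal form has invariant factors (1,1,1,1,1,1).

Now H_k = ker ∂_k / im ∂_{k+1}, so:

  H_0: rank C_0 − rank ∂_1 = 7 − 6 = 1, and the invariant factors of ∂_1 are all 1, so H_0 ≅ Z.
  H_1: rank ker ∂_1 − rank ∂_2 = (9 − 6) − 0 = 3, and there is no ∂_2, so H_1 ≅ Z^3.

As a check, the Euler characteristic is 7 − 9 = -2, which agrees with 1 − 3 = -2.

H_0 = Z,  H_1 = Z^3.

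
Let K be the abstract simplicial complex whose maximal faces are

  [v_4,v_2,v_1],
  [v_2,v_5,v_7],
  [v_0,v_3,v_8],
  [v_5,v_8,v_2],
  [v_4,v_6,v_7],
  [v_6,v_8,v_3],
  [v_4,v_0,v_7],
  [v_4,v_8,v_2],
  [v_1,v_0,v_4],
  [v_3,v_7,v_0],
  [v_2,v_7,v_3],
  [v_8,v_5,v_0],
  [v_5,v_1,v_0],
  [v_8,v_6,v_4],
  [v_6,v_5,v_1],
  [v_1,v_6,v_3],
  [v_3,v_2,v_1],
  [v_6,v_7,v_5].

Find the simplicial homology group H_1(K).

H_1 = Z^2.

Fix the vertex order v_0 < v_1 < v_2 < v_3 < v_4 < v_5 < v_6 < v_7 < v_8 and write every simplex with vertices in increasing order. Then dim K = 2 and the simplices of K are:

  0-simplices (9): [v_0], [v_1], [v_2], [v_3], [v_4], [v_5], [v_6], [v_7], [v_8]
  1-simplices (27): (27 of them)
  2-simplices (18): (18 of them)

so the chain groups are C_0 ≅ Z^9, C_1 ≅ Z^27, C_2 ≅ Z^18.

∂_1: C_1 → C_0 maps an edge to its endpoints' difference, ∂[p,q] = q − p.
This gives a 9×27 integer matrix of rank 8; reducing to Smith normal form yields diagonal entries (1,1,1,1,1,1,1,1).

The boundary map ∂_2: C_2 → C_1 acts by ∂[p,q,r] = [q,r] − [p,r] + [p,q]. For instance
  ∂[v_0,v_3,v_7] = [v_3,v_7] − [v_0,v_7] + [v_0,v_3],
  ∂[v_2,v_3,v_7] = [v_3,v_7] − [v_2,v_7] + [v_2,v_3].
This gives a 27×18 integer matrix of rank 17; reducing to Smith normal form yields diagonal entries (1,1,1,1,1,1,1,1,1,1,1,1,1,1,1,1,1).

Reading off H_k = ker ∂_k / im ∂_{k+1}:

  H_1: rank ker ∂_1 − rank ∂_2 = (27 − 8) − 17 = 2, and the invariant factors of ∂_2 are all 1, so H_1 ≅ Z^2.

(K is a triangulation of the torus T^2.)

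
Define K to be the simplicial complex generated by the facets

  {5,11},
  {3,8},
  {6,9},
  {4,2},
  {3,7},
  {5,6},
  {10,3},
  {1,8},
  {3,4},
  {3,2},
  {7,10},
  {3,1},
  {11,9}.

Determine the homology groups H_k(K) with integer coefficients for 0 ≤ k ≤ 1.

H_0 = Z^2,  H_1 = Z^4.

Take the total order 1 < 2 < 3 < 4 < 5 < 6 < 7 < 8 < 9 < 10 < 11 on the vertex set. Then K (dimension 1) consists of the simplices:

  0-simplices (11): [1], [2], [3], [4], [5], [6], [7], [8], [9], [10], [11]
  1-simplices (13): [1,3], [1,8], [2,3], [2,4], [3,4], [3,7], [3,8], [3,10], [5,6], [5,11], [6,9], [7,10], [9,11]

Hence C_0 ≅ Z^11, C_1 ≅ Z^13.

∂_1: C_1 → C_0 is given by ∂[p,q] = [q] − [p].
As a 11×13 matrix over Z this has rank 9, with invariant factors (1,1,1,1,1,1,1,1,1).

Computing H_k = (kernel of ∂_k) / (image of ∂_{k+1}):

  H_0: rank C_0 − rank ∂_1 = 11 − 9 = 2, and the invariant factors of ∂_1 are all 1, so H_0 ≅ Z^2.
  H_1: rank ker ∂_1 − rank ∂_2 = (13 − 9) − 0 = 4, and there is no ∂_2, so H_1 ≅ Z^4.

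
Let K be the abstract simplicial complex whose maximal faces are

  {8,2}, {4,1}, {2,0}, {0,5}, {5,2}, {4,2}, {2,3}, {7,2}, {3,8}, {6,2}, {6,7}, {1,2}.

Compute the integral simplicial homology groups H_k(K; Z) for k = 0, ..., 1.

H_0 ≅ Z,  H_1 ≅ Z^4.

We work with the vertex ordering 0 < 1 < 2 < 3 < 4 < 5 < 6 < 7 < 8. The simplices of K, each written with vertices in increasing order, are:

  0-simplices (9): [0], [1], [2], [3], [4], [5], [6], [7], [8]
  1-simplices (12): [0,2], [0,5], [1,2], [1,4], [2,3], [2,4], [2,5], [2,6], [2,7], [2,8], [3,8], [6,7]

so the chain groups are C_0 ≅ Z^9, C_1 ≅ Z^12.

Boundary ∂_1: C_1 → C_0 sends each edge [p,q] (with p < q) to q − p.
The 9×12 boundary matrix has rank 8 and Smith normal form diag(1,1,1,1,1,1,1,1).

Computing H_k = (kernel of ∂_k) / (image of ∂_{k+1}):

  H_0: rank C_0 − rank ∂_1 = 9 − 8 = 1, and the invariant factors of ∂_1 are all 1, so H_0 ≅ Z.
  H_1: rank ker ∂_1 − rank ∂_2 = (12 − 8) − 0 = 4, and there is no ∂_2, so H_1 ≅ Z^4.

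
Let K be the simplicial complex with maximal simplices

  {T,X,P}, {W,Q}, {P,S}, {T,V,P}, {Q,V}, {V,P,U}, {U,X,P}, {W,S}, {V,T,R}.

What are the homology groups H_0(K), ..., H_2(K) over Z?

Order the vertices as P < Q < R < S < T < U < V < W < X. Listing each simplex with vertices in this order, K has dimension 2 with simplices:

  0-simplices (9): P, Q, R, S, T, U, V, W, X
  1-simplices (14): PS, PT, PU, PV, PX, QV, QW, RT, RV, SW, TV, TX, UV, UX
  2-simplices (5): PTV, PTX, PUV, PUX, RTV

giving chain groups C_0 ≅ Z^9, C_1 ≅ Z^14, C_2 ≅ Z^5.

The boundary map ∂_1: C_1 → C_0 sends each edge [p,q] (with p < q) to q − p.
This gives a 9×14 integer matrix of rank 8; reducing to Smith normal form yields diagonal entries (1,1,1,1,1,1,1,1).

Boundary ∂_2: C_2 → C_1 acts by ∂[p,q,r] = [q,r] − [p,r] + [p,q]. For instance
  ∂PTV = TV − PV + PT,
  ∂RTV = TV − RV + RT.
This gives a 14×5 integer matrix of rank 5; reducing to Smith normal form yields diagonal entries (1,1,1,1,1).

Reading off H_k = ker ∂_k / im ∂_{k+1}:

  H_0: rank C_0 − rank ∂_1 = 9 − 8 = 1, and the invariant factors of ∂_1 are all 1, so H_0 = Z.
  H_1: rank ker ∂_1 − rank ∂_2 = (14 − 8) − 5 = 1, and the invariant factors of ∂_2 are all 1, so H_1 = Z.
  H_2: rank ker ∂_2 − rank ∂_3 = (5 − 5) − 0 = 0, and there is no ∂_3, so H_2 = 0.

H_0 ≅ Z,  H_1 ≅ Z,  H_2 = 0.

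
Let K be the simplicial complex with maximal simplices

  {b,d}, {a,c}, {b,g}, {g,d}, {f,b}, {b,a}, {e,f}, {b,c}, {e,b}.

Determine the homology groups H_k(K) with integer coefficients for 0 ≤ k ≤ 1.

Take the total order a < b < c < d < e < f < g on the vertex set. Then K (dimension 1) consists of the simplices:

  0-simplices (7): a, b, c, d, e, f, g
  1-simplices (9): ab, ac, bc, bd, be, bf, bg, dg, ef

so the chain groups are C_0 ≅ Z^7, C_1 ≅ Z^9.

Boundary ∂_1: C_1 → C_0 sends each edge [p,q] (with p < q) to q − p. For instance
  ∂ab = b − a.
This gives a 7×9 integer matrix of rank 6; reducing to Smith normal form yields diagonal entries (1,1,1,1,1,1).

Computing H_k = (kernel of ∂_k) / (image of ∂_{k+1}):

  H_0: rank C_0 − rank ∂_1 = 7 − 6 = 1, and the invariant factors of ∂_1 are all 1, so H_0 ≅ Z.
  H_1: rank ker ∂_1 − rank ∂_2 = (9 − 6) − 0 = 3, and there is no ∂_2, so H_1 ≅ Z^3.

As a check, the Euler characteristic is 7 − 9 = -2, which agrees with 1 − 3 = -2.

H_0 = Z,  H_1 = Z^3.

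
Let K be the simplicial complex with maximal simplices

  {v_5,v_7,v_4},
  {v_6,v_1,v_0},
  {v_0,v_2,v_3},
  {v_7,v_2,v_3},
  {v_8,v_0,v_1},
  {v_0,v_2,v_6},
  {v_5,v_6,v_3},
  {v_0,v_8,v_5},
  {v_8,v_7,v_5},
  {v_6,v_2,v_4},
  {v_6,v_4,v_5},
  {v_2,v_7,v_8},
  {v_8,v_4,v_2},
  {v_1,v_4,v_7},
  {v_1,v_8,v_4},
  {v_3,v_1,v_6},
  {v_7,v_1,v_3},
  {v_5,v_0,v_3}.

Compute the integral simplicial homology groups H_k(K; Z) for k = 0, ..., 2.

H_0 ≅ Z,  H_1 ≅ Z × Z/2,  H_2 = 0.

Take the total order v_0 < v_1 < v_2 < v_3 < v_4 < v_5 < v_6 < v_7 < v_8 on the vertex set. Then K (dimension 2) consists of the simplices:

  0-simplices (9): [v_0], [v_1], [v_2], [v_3], [v_4], [v_5], [v_6], [v_7], [v_8]
  1-simplices (27): (27 of them)
  2-simplices (18): (18 of them)

Hence C_0 ≅ Z^9, C_1 ≅ Z^27, C_2 ≅ Z^18.

∂_1: C_1 → C_0 is given by ∂[p,q] = [q] − [p]. For instance
  ∂[v_1,v_3] = [v_3] − [v_1].
The 9×27 boundary matrix has rank 8 and Smith normal form diag(1,1,1,1,1,1,1,1).

Boundary ∂_2: C_2 → C_1 acts by ∂[p,q,r] = [q,r] − [p,r] + [p,q]. For instance
  ∂[v_1,v_3,v_7] = [v_3,v_7] − [v_1,v_7] + [v_1,v_3],
  ∂[v_4,v_5,v_7] = [v_5,v_7] − [v_4,v_7] + [v_4,v_5].
As a 27×18 matrix over Z this has rank 18, with invariant factors (1,1,1,1,1,1,1,1,1,1,1,1,1,1,1,1,1,2).

Now H_k = ker ∂_k / im ∂_{k+1}, so:

  H_0: rank C_0 − rank ∂_1 = 9 − 8 = 1, and the invariant factors of ∂_1 are all 1, so H_0 = Z.
  H_1: rank ker ∂_1 − rank ∂_2 = (27 − 8) − 18 = 1, and ∂_2 has invariant factor 2 > 1, so H_1 = Z × Z/2.
  H_2: rank ker ∂_2 − rank ∂_3 = (18 − 18) − 0 = 0, and there is no ∂_3, so H_2 = 0.

(K is a triangulation of the Klein bottle.)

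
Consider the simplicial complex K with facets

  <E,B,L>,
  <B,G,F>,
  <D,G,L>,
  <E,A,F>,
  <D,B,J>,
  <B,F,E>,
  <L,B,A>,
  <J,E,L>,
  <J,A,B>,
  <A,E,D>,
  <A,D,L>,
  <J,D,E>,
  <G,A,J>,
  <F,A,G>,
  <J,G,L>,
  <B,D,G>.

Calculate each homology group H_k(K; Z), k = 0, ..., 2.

H_0 ≅ Z,  H_1 ≅ Z^2,  H_2 ≅ Z.

Take the total order A < B < D < E < F < G < J < L on the vertex set. Then K (dimension 2) consists of the simplices:

  0-simplices (8): A, B, D, E, F, G, J, L
  1-simplices (24): AB, AD, AE, AF, AG, AJ, AL, BD, BE, BF, BG, BJ, BL, DE, DG, DJ, DL, EF, EJ, EL, FG, GJ, GL, JL
  2-simplices (16): ABJ, ABL, ADE, ADL, AEF, AFG, AGJ, BDG, BDJ, BEF, BEL, BFG, DEJ, DGL, EJL, GJL

so the chain groups are C_0 ≅ Z^8, C_1 ≅ Z^24, C_2 ≅ Z^16.

∂_1: C_1 → C_0 is given by ∂[p,q] = [q] − [p]. For instance
  ∂DE = E − D.
The 8×24 boundary matrix has rank 7 and Smith normal form diag(1,1,1,1,1,1,1).

The boundary map ∂_2: C_2 → C_1 maps a triangle to the signed sum of its edges. For instance
  ∂BEL = EL − BL + BE,
  ∂AFG = FG − AG + AF.
The resulting 24×16 matrix has rank 15, and its Smith normal form has invariant factors (1,1,1,1,1,1,1,1,1,1,1,1,1,1,1).

Computing H_k = (kernel of ∂_k) / (image of ∂_{k+1}):

  H_0: rank C_0 − rank ∂_1 = 8 − 7 = 1, and the invariant factors of ∂_1 are all 1, so H_0 = Z.
  H_1: rank ker ∂_1 − rank ∂_2 = (24 − 7) − 15 = 2, and the invariant factors of ∂_2 are all 1, so H_1 = Z^2.
  H_2: rank ker ∂_2 − rank ∂_3 = (16 − 15) − 0 = 1, and there is no ∂_3, so H_2 = Z.

As a check, the Euler characteristic is 8 − 24 + 16 = 0, which agrees with 1 − 2 + 1 = 0.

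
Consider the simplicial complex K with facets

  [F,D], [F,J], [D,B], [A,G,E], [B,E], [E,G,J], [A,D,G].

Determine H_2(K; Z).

H_2 ≅ 0.

Order the vertices as A < B < D < E < F < G < J. Listing each simplex with vertices in this order, K has dimension 2 with simplices:

  0-simplices (7): A, B, D, E, F, G, J
  1-simplices (11): AD, AE, AG, BD, BE, DF, DG, EG, EJ, FJ, GJ
  2-simplices (3): ADG, AEG, EGJ

Hence C_0 ≅ Z^7, C_1 ≅ Z^11, C_2 ≅ Z^3.

Boundary ∂_1: C_1 → C_0 maps an edge to its endpoints' difference, ∂[p,q] = q − p.
As a 7×11 matrix over Z this has rank 6, with invariant factors (1,1,1,1,1,1).

∂_2: C_2 → C_1 sends each 2-simplex [p,q,r] to [q,r] − [p,r] + [p,q]. For instance
  ∂AEG = EG − AG + AE,
  ∂ADG = DG − AG + AD.
This gives a 11×3 integer matrix of rank 3; reducing to Smith normal form yields diagonal entries (1,1,1).

Computing H_k = (kernel of ∂_k) / (image of ∂_{k+1}):

  H_2: rank ker ∂_2 − rank ∂_3 = (3 − 3) − 0 = 0, and there is no ∂_3, so H_2 ≅ 0.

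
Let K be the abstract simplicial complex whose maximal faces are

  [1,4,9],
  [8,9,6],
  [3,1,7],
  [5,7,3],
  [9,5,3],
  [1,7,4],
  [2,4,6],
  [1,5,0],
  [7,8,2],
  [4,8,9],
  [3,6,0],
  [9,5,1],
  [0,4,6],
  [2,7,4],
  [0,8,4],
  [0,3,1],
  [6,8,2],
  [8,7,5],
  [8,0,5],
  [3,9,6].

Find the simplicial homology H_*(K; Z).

H_0 = Z,  H_1 = Z × Z/2,  H_2 = 0.

We work with the vertex ordering 0 < 1 < 2 < 3 < 4 < 5 < 6 < 7 < 8 < 9. The simplices of K, each written with vertices in increasing order, are:

  0-simplices (10): [0], [1], [2], [3], [4], [5], [6], [7], [8], [9]
  1-simplices (30): (30 of them)
  2-simplices (20): (20 of them)

giving chain groups C_0 ≅ Z^10, C_1 ≅ Z^30, C_2 ≅ Z^20.

Boundary ∂_1: C_1 → C_0 sends each edge [p,q] (with p < q) to q − p. For instance
  ∂[4,9] = [9] − [4].
This gives a 10×30 integer matrix of rank 9; reducing to Smith normal form yields diagonal entries (1,1,1,1,1,1,1,1,1).

Boundary ∂_2: C_2 → C_1 sends each 2-simplex [p,q,r] to [q,r] − [p,r] + [p,q]. For instance
  ∂[0,3,6] = [3,6] − [0,6] + [0,3],
  ∂[0,1,3] = [1,3] − [0,3] + [0,1].
The resulting 30×20 matrix has rank 20, and its Smith normal form has invariant factors (1,1,1,1,1,1,1,1,1,1,1,1,1,1,1,1,1,1,1,2).

From H_k ≅ ker(∂_k) / im(∂_{k+1}) we obtain:

  H_0: rank C_0 − rank ∂_1 = 10 − 9 = 1, and the invariant factors of ∂_1 are all 1, so H_0 ≅ Z.
  H_1: rank ker ∂_1 − rank ∂_2 = (30 − 9) − 20 = 1, and ∂_2 has invariant factor 2 > 1, so H_1 ≅ Z × Z/2.
  H_2: rank ker ∂_2 − rank ∂_3 = (20 − 20) − 0 = 0, and there is no ∂_3, so H_2 ≅ 0.

As a check, the Euler characteristic is 10 − 30 + 20 = 0, which agrees with 1 − 1 + 0 = 0.
(K is a triangulation of the Klein bottle.)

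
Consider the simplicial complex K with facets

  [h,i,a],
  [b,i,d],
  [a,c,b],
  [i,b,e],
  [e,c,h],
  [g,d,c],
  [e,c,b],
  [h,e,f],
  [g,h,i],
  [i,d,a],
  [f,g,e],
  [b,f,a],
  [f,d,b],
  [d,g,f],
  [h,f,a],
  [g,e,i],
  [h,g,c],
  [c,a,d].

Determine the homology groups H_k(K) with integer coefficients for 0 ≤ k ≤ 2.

H_0 = Z,  H_1 = Z ⊕ Z/2Z,  H_2 = 0.

Fix the vertex order a < b < c < d < e < f < g < h < i and write every simplex with vertices in increasing order. Then dim K = 2 and the simplices of K are:

  0-simplices (9): a, b, c, d, e, f, g, h, i
  1-simplices (27): ab, ac, ad, af, ah, ai, bc, bd, be, bf, bi, cd, ce, cg, ch, df, dg, di, ef, eg, eh, ei, fg, fh, gh, gi, hi
  2-simplices (18): abc, abf, acd, adi, afh, ahi, bce, bdf, bdi, bei, cdg, ceh, cgh, dfg, efg, efh, egi, ghi

so the chain groups are C_0 ≅ Z^9, C_1 ≅ Z^27, C_2 ≅ Z^18.

The boundary map ∂_1: C_1 → C_0 is given by ∂[p,q] = [q] − [p]. For instance
  ∂ai = i − a.
This gives a 9×27 integer matrix of rank 8; reducing to Smith normal form yields diagonal entries (1,1,1,1,1,1,1,1).

∂_2: C_2 → C_1 maps a triangle to the signed sum of its edges. For instance
  ∂acd = cd − ad + ac,
  ∂bce = ce − be + bc.
The resulting 27×18 matrix has rank 18, and its Smith normal form has invariant factors (1,1,1,1,1,1,1,1,1,1,1,1,1,1,1,1,1,2).

Computing H_k = (kernel of ∂_k) / (image of ∂_{k+1}):

  H_0: rank C_0 − rank ∂_1 = 9 − 8 = 1, and the invariant factors of ∂_1 are all 1, so H_0 ≅ Z.
  H_1: rank ker ∂_1 − rank ∂_2 = (27 − 8) − 18 = 1, and ∂_2 has invariant factor 2 > 1, so H_1 ≅ Z ⊕ Z/2Z.
  H_2: rank ker ∂_2 − rank ∂_3 = (18 − 18) − 0 = 0, and there is no ∂_3, so H_2 ≅ 0.

(K is a triangulation of the Klein bottle.)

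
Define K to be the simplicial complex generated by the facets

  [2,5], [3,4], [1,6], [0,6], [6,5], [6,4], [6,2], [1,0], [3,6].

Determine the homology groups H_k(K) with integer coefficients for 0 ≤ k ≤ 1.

K has 7 vertices, 9 edges.
rank ∂_0 = 0, rank ∂_1 = 6 ⇒ b_0 = 7 − 0 − 6 = 1; all invariant factors of ∂_1 are 1 so no torsion. So H_0 = Z.
rank ∂_1 = 6, rank ∂_2 = 0 ⇒ b_1 = 9 − 6 − 0 = 3. So H_1 = Z^3.

H_0 = Z,  H_1 = Z^3.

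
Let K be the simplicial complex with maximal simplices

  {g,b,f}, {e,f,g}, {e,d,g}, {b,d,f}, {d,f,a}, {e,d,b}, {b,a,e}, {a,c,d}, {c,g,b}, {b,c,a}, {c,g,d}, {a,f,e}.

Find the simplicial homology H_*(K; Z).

H_0 ≅ Z,  H_1 ≅ Z/2,  H_2 = 0.

We work with the vertex ordering a < b < c < d < e < f < g. The simplices of K, each written with vertices in increasing order, are:

  0-simplices (7): a, b, c, d, e, f, g
  1-simplices (18): ab, ac, ad, ae, af, bc, bd, be, bf, bg, cd, cg, de, df, dg, ef, eg, fg
  2-simplices (12): abc, abe, acd, adf, aef, bcg, bde, bdf, bfg, cdg, deg, efg

Hence C_0 ≅ Z^7, C_1 ≅ Z^18, C_2 ≅ Z^12.

Boundary ∂_1: C_1 → C_0 maps an edge to its endpoints' difference, ∂[p,q] = q − p. For instance
  ∂af = f − a.
The 7×18 boundary matrix has rank 6 and Smith normal form diag(1,1,1,1,1,1).

∂_2: C_2 → C_1 maps a triangle to the signed sum of its edges. For instance
  ∂aef = ef − af + ae,
  ∂bfg = fg − bg + bf.
The resulting 18×12 matrix has rank 12, and its Smith normal form has invariant factors (1,1,1,1,1,1,1,1,1,1,1,2).

Reading off H_k = ker ∂_k / im ∂_{k+1}:

  H_0: rank C_0 − rank ∂_1 = 7 − 6 = 1, and the invariant factors of ∂_1 are all 1, so H_0 ≅ Z.
  H_1: rank ker ∂_1 − rank ∂_2 = (18 − 6) − 12 = 0, and ∂_2 has invariant factor 2 > 1, so H_1 ≅ Z/2.
  H_2: rank ker ∂_2 − rank ∂_3 = (12 − 12) − 0 = 0, and there is no ∂_3, so H_2 ≅ 0.

(K is a triangulation of the real projective plane RP^2.)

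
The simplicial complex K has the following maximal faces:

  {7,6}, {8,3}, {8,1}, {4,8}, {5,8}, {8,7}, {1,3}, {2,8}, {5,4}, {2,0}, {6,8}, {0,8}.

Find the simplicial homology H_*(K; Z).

We work with the vertex ordering 0 < 1 < 2 < 3 < 4 < 5 < 6 < 7 < 8. The simplices of K, each written with vertices in increasing order, are:

  0-simplices (9): [0], [1], [2], [3], [4], [5], [6], [7], [8]
  1-simplices (12): [0,2], [0,8], [1,3], [1,8], [2,8], [3,8], [4,5], [4,8], [5,8], [6,7], [6,8], [7,8]

giving chain groups C_0 ≅ Z^9, C_1 ≅ Z^12.

∂_1: C_1 → C_0 maps an edge to its endpoints' difference, ∂[p,q] = q − p. For instance
  ∂[6,7] = [7] − [6].
The resulting 9×12 matrix has rank 8, and its Smith normal form has invariant factors (1,1,1,1,1,1,1,1).

Now H_k = ker ∂_k / im ∂_{k+1}, so:

  H_0: rank C_0 − rank ∂_1 = 9 − 8 = 1, and the invariant factors of ∂_1 are all 1, so H_0 = Z.
  H_1: rank ker ∂_1 − rank ∂_2 = (12 − 8) − 0 = 4, and there is no ∂_2, so H_1 = Z^4.

As a check, the Euler characteristic is 9 − 12 = -3, which agrees with 1 − 4 = -3.

H_0 ≅ Z,  H_1 ≅ Z^4.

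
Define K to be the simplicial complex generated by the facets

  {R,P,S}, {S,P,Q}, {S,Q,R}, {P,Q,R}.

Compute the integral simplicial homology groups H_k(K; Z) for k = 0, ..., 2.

Fix the vertex order P < Q < R < S and write every simplex with vertices in increasing order. Then dim K = 2 and the simplices of K are:

  0-simplices (4): P, Q, R, S
  1-simplices (6): PQ, PR, PS, QR, QS, RS
  2-simplices (4): PQR, PQS, PRS, QRS

so the chain groups are C_0 ≅ Z^4, C_1 ≅ Z^6, C_2 ≅ Z^4.

The boundary map ∂_1: C_1 → C_0 maps an edge to its endpoints' difference, ∂[p,q] = q − p.
The resulting 4×6 matrix has rank 3, and its Smith normal form has invariant factors (1,1,1).

Boundary ∂_2: C_2 → C_1 acts by ∂[p,q,r] = [q,r] − [p,r] + [p,q]. For instance
  ∂QRS = RS − QS + QR,
  ∂PQS = QS − PS + PQ.
This gives a 6×4 integer matrix of rank 3; reducing to Smith normal form yields diagonal entries (1,1,1).

From H_k ≅ ker(∂_k) / im(∂_{k+1}) we obtain:

  H_0: rank C_0 − rank ∂_1 = 4 − 3 = 1, and the invariant factors of ∂_1 are all 1, so H_0 ≅ Z.
  H_1: rank ker ∂_1 − rank ∂_2 = (6 − 3) − 3 = 0, and the invariant factors of ∂_2 are all 1, so H_1 ≅ 0.
  H_2: rank ker ∂_2 − rank ∂_3 = (4 − 3) − 0 = 1, and there is no ∂_3, so H_2 ≅ Z.

As a check, the Euler characteristic is 4 − 6 + 4 = 2, which agrees with 1 − 0 + 1 = 2.

H_0 ≅ Z,  H_1 = 0,  H_2 ≅ Z.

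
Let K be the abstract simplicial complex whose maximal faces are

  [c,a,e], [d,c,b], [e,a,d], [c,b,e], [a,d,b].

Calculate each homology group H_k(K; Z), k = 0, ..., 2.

Order the vertices as a < b < c < d < e. Listing each simplex with vertices in this order, K has dimension 2 with simplices:

  0-simplices (5): a, b, c, d, e
  1-simplices (10): ab, ac, ad, ae, bc, bd, be, cd, ce, de
  2-simplices (5): abd, ace, ade, bcd, bce

giving chain groups C_0 ≅ Z^5, C_1 ≅ Z^10, C_2 ≅ Z^5.

The boundary map ∂_1: C_1 → C_0 maps an edge to its endpoints' difference, ∂[p,q] = q − p.
The 5×10 boundary matrix has rank 4 and Smith normal form diag(1,1,1,1).

Boundary ∂_2: C_2 → C_1 maps a triangle to the signed sum of its edges. For instance
  ∂abd = bd − ad + ab,
  ∂bcd = cd − bd + bc.
This gives a 10×5 integer matrix of rank 5; reducing to Smith normal form yields diagonal entries (1,1,1,1,1).

Reading off H_k = ker ∂_k / im ∂_{k+1}:

  H_0: rank C_0 − rank ∂_1 = 5 − 4 = 1, and the invariant factors of ∂_1 are all 1, so H_0 = Z.
  H_1: rank ker ∂_1 − rank ∂_2 = (10 − 4) − 5 = 1, and the invariant factors of ∂_2 are all 1, so H_1 = Z.
  H_2: rank ker ∂_2 − rank ∂_3 = (5 − 5) − 0 = 0, and there is no ∂_3, so H_2 = 0.

H_0 = Z,  H_1 = Z,  H_2 = 0.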